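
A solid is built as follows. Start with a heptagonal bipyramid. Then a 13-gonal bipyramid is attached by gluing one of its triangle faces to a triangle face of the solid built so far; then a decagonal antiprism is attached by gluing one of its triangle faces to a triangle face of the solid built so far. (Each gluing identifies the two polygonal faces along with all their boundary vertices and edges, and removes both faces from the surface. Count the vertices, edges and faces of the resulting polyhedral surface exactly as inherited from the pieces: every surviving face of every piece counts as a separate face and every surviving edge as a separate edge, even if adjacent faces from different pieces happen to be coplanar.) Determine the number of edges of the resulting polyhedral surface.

94

A heptagonal bipyramid: V=9, E=21, F=14.
Attach a 13-gonal bipyramid (V=15, E=39, F=26) along a 3-gon: merge 3 vertices and 3 edges, delete both glued faces → V=21, E=57, F=38.
Attach a decagonal antiprism (V=20, E=40, F=22) along a 3-gon: merge 3 vertices and 3 edges, delete both glued faces → V=38, E=94, F=58.
Check: V − E + F = 38 − 94 + 58 = 2.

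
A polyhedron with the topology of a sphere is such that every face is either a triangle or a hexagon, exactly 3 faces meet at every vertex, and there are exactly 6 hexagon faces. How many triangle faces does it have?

Let x be the number of triangles; then F = 6 + x.
Edge–face incidences: 2E = 6·6 + 3·x = 36 + 3x.
Every vertex has degree 3, so 3V = 2E.
Euler: V − E + F = 2 ⇒ (2E)/3 − E + (6 + x) = 2.
Multiply by 6: 2·(2E) − 3·(2E) + 6·(6 + x) = 12, i.e. 36 + 6x − (36 + 3x) = 12.
Collecting terms: 3x = 12, so x = 4.
Then 2E = 36 + 3·4 = 48, so E = 24, V = 2E/3 = 16, F = 6 + 4 = 10.

4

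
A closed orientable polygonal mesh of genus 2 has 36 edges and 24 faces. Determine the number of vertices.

For a closed orientable surface of genus 2, χ = 2 − 2·2 = -2.
V = -2 + E − F = -2 + 36 − 24 = 10.

10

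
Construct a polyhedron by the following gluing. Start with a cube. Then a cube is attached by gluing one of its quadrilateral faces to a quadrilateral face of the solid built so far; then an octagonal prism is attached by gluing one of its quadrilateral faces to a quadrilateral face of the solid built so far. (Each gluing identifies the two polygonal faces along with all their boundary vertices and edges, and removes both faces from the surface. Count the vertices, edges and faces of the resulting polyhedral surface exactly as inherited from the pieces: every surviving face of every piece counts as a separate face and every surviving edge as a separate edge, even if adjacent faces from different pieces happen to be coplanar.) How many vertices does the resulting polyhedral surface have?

A cube: V=8, E=12, F=6.
Attach a cube (V=8, E=12, F=6) along a 4-gon: merge 4 vertices and 4 edges, delete both glued faces → V=12, E=20, F=10.
Attach an octagonal prism (V=16, E=24, F=10) along a 4-gon: merge 4 vertices and 4 edges, delete both glued faces → V=24, E=40, F=18.
Check: V − E + F = 24 − 40 + 18 = 2.

24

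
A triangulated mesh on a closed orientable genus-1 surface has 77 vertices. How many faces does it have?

χ = 2 − 2·1 = 0, and every face is a triangle so 3F = 2E.
V − E + F = 0 with E = 3F/2 gives 77 − (3/2 − 1)·F = 0, so F = 154 and E = 231.

154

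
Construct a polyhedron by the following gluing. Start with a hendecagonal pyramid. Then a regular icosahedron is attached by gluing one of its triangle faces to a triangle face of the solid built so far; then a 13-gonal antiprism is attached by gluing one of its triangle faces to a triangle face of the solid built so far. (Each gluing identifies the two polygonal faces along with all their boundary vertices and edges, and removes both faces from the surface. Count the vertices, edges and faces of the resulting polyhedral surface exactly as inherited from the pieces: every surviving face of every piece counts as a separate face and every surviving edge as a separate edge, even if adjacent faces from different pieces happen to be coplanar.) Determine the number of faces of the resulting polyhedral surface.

56

A hendecagonal pyramid: V=12, E=22, F=12.
Attach a regular icosahedron (V=12, E=30, F=20) along a 3-gon: merge 3 vertices and 3 edges, delete both glued faces → V=21, E=49, F=30.
Attach a 13-gonal antiprism (V=26, E=52, F=28) along a 3-gon: merge 3 vertices and 3 edges, delete both glued faces → V=44, E=98, F=56.
Check: V − E + F = 44 − 98 + 56 = 2.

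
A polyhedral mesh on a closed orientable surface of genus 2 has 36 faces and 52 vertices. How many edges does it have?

For a closed orientable surface of genus 2, χ = 2 − 2·2 = -2.
E = V + F − (-2) = 52 + 36 − (-2) = 90.

90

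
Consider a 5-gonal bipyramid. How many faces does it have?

A bipyramid over an n-gon has 2n triangular faces and n + 2 vertices: V = 5 + 2 = 7, E = 3·5 = 15, F = 2·5 = 10.
Check: V − E + F = 7 − 15 + 10 = 2.

10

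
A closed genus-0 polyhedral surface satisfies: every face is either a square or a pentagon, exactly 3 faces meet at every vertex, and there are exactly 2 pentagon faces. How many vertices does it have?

10

Let x be the number of squares; then F = 2 + x.
Edge–face incidences: 2E = 5·2 + 4·x = 10 + 4x.
Every vertex has degree 3, so 3V = 2E.
Euler: V − E + F = 2 ⇒ (2E)/3 − E + (2 + x) = 2.
Multiply by 6: 2·(2E) − 3·(2E) + 6·(2 + x) = 12, i.e. 12 + 6x − (10 + 4x) = 12.
Collecting terms: 2x + 2 = 12, so 2x = 10, so x = 5.
Then 2E = 10 + 4·5 = 30, so E = 15, V = 2E/3 = 10, F = 2 + 5 = 7.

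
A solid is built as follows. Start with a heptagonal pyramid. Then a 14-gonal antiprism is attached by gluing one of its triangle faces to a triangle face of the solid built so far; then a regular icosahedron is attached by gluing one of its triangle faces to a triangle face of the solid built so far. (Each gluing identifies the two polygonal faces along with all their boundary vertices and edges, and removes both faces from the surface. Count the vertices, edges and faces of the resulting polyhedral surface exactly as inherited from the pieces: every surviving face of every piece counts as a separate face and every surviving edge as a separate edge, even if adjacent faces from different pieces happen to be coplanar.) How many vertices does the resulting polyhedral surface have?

42

A heptagonal pyramid: V=8, E=14, F=8.
Attach a 14-gonal antiprism (V=28, E=56, F=30) along a 3-gon: merge 3 vertices and 3 edges, delete both glued faces → V=33, E=67, F=36.
Attach a regular icosahedron (V=12, E=30, F=20) along a 3-gon: merge 3 vertices and 3 edges, delete both glued faces → V=42, E=94, F=54.
Check: V − E + F = 42 − 94 + 54 = 2.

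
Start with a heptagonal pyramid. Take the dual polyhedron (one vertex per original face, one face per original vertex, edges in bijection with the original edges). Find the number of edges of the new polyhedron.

14

The base solid has V = 8, E = 14, F = 8.
The dual swaps V and F and preserves E: V′ = F = 8, E′ = E = 14, F′ = V = 8.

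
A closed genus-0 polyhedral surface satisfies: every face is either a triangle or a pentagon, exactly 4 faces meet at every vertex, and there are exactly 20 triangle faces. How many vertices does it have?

30

Let x be the number of pentagons; then F = 20 + x.
Edge–face incidences: 2E = 3·20 + 5·x = 60 + 5x.
Every vertex has degree 4, so 4V = 2E.
Euler: V − E + F = 2 ⇒ (2E)/4 − E + (20 + x) = 2.
Multiply by 8: 2·(2E) − 4·(2E) + 8·(20 + x) = 16, i.e. 160 + 8x − 2·(60 + 5x) = 16.
Collecting terms: −2x + 40 = 16, so −2x = −24, so x = 12.
Then 2E = 60 + 5·12 = 120, so E = 60, V = 2E/4 = 30, F = 20 + 12 = 32.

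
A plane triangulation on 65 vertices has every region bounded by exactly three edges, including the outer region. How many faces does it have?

In a plane triangulation 3F = 2E and V − E + F = 2, so F = 2V − 4 = 2·65 − 4 = 126.

126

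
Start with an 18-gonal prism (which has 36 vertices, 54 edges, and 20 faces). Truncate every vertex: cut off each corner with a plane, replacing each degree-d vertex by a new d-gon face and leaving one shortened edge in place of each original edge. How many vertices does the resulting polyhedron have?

108

Truncation replaces each original edge-end by a new vertex, so V′ = 2E = 108.
Each original edge survives, and each old vertex of degree d contributes d new edges; summing degrees gives Σd = 2E, so E′ = E + 2E = 3E = 162.
Each original face survives and each original vertex becomes one new face: F′ = F + V = 56.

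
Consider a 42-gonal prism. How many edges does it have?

126

A prism on an n-gon has two n-gon bases and n rectangular sides: V = 2·42 = 84, E = 3·42 = 126, F = 42 + 2 = 44.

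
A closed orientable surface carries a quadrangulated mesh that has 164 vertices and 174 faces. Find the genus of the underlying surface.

6

Every face is a square, so 2E = 4·174 = 696, giving E = 348.
χ = V − E + F = 164 − 348 + 174 = -10.
For a closed orientable surface χ = 2 − 2g, so g = (2 − (-10))/2 = 6.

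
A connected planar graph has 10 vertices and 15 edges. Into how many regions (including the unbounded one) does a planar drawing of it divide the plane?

Euler's formula for a connected plane graph: V − E + F = 2, so F = 2 − 10 + 15 = 7.

7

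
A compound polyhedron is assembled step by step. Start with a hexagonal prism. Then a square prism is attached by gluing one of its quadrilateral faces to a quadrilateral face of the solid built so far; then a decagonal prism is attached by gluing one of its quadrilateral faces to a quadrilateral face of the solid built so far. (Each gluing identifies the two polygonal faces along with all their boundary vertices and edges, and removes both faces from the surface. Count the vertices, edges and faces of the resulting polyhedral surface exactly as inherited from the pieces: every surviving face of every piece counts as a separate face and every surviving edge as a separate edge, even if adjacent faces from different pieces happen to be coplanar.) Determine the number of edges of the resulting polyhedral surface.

A hexagonal prism: V=12, E=18, F=8.
Attach a square prism (V=8, E=12, F=6) along a 4-gon: merge 4 vertices and 4 edges, delete both glued faces → V=16, E=26, F=12.
Attach a decagonal prism (V=20, E=30, F=12) along a 4-gon: merge 4 vertices and 4 edges, delete both glued faces → V=32, E=52, F=22.
Check: V − E + F = 32 − 52 + 22 = 2.

52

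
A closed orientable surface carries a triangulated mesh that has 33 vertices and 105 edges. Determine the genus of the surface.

2

Every face is a triangle and each edge borders two faces, so 3F = 2·105, giving F = 70.
χ = V − E + F = 33 − 105 + 70 = -2.
For a closed orientable surface χ = 2 − 2g, so g = (2 − (-2))/2 = 2.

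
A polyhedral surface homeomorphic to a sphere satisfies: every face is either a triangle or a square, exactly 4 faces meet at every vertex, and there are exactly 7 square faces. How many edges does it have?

Let x be the number of triangles; then F = 7 + x.
Edge–face incidences: 2E = 4·7 + 3·x = 28 + 3x.
Every vertex has degree 4, so 4V = 2E.
Euler: V − E + F = 2 ⇒ (2E)/4 − E + (7 + x) = 2.
Multiply by 8: 2·(2E) − 4·(2E) + 8·(7 + x) = 16, i.e. 56 + 8x − 2·(28 + 3x) = 16.
Collecting terms: 2x = 16, so x = 8.
Then 2E = 28 + 3·8 = 52, so E = 26, V = 2E/4 = 13, F = 7 + 8 = 15.

26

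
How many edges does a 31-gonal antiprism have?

An antiprism on an n-gon has two n-gon caps and 2n triangles: V = 2·31 = 62, E = 4·31 = 124, F = 2·31 + 2 = 64.

124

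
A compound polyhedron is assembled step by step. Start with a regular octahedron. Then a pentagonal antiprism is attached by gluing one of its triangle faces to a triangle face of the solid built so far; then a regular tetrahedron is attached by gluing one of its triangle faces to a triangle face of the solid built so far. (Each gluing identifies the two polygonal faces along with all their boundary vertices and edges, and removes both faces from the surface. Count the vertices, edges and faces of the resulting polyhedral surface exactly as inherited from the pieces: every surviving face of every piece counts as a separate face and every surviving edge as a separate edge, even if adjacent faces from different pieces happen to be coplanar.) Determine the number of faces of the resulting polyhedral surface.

A regular octahedron: V=6, E=12, F=8.
Attach a pentagonal antiprism (V=10, E=20, F=12) along a 3-gon: merge 3 vertices and 3 edges, delete both glued faces → V=13, E=29, F=18.
Attach a regular tetrahedron (V=4, E=6, F=4) along a 3-gon: merge 3 vertices and 3 edges, delete both glued faces → V=14, E=32, F=20.
Check: V − E + F = 14 − 32 + 20 = 2.

20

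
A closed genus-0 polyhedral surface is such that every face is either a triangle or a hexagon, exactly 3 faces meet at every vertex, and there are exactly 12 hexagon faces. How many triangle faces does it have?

4

Let x be the number of triangles; then F = 12 + x.
Edge–face incidences: 2E = 6·12 + 3·x = 72 + 3x.
Every vertex has degree 3, so 3V = 2E.
Euler: V − E + F = 2 ⇒ (2E)/3 − E + (12 + x) = 2.
Multiply by 6: 2·(2E) − 3·(2E) + 6·(12 + x) = 12, i.e. 72 + 6x − (72 + 3x) = 12.
Collecting terms: 3x = 12, so x = 4.
Then 2E = 72 + 3·4 = 84, so E = 42, V = 2E/3 = 28, F = 12 + 4 = 16.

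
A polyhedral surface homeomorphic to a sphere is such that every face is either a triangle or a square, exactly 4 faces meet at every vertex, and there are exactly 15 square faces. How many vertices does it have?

Let x be the number of triangles; then F = 15 + x.
Edge–face incidences: 2E = 4·15 + 3·x = 60 + 3x.
Every vertex has degree 4, so 4V = 2E.
Euler: V − E + F = 2 ⇒ (2E)/4 − E + (15 + x) = 2.
Multiply by 8: 2·(2E) − 4·(2E) + 8·(15 + x) = 16, i.e. 120 + 8x − 2·(60 + 3x) = 16.
Collecting terms: 2x = 16, so x = 8.
Then 2E = 60 + 3·8 = 84, so E = 42, V = 2E/4 = 21, F = 15 + 8 = 23.

21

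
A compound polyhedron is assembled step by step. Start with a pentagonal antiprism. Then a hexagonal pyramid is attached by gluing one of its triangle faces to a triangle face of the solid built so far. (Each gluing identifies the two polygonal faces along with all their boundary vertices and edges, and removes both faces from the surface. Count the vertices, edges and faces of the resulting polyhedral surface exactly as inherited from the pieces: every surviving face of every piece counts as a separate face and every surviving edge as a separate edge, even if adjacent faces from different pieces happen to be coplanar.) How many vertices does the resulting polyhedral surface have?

14

A pentagonal antiprism: V=10, E=20, F=12.
Attach a hexagonal pyramid (V=7, E=12, F=7) along a 3-gon: merge 3 vertices and 3 edges, delete both glued faces → V=14, E=29, F=17.
Check: V − E + F = 14 − 29 + 17 = 2.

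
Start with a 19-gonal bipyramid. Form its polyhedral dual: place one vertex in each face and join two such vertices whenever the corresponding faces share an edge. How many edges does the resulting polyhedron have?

The base solid has V = 21, E = 57, F = 38.
The dual swaps V and F and preserves E: V′ = F = 38, E′ = E = 57, F′ = V = 21.

57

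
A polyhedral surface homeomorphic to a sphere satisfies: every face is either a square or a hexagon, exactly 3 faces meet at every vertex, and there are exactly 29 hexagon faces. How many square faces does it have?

6

Let x be the number of squares; then F = 29 + x.
Edge–face incidences: 2E = 6·29 + 4·x = 174 + 4x.
Every vertex has degree 3, so 3V = 2E.
Euler: V − E + F = 2 ⇒ (2E)/3 − E + (29 + x) = 2.
Multiply by 6: 2·(2E) − 3·(2E) + 6·(29 + x) = 12, i.e. 174 + 6x − (174 + 4x) = 12.
Collecting terms: 2x = 12, so x = 6.
Then 2E = 174 + 4·6 = 198, so E = 99, V = 2E/3 = 66, F = 29 + 6 = 35.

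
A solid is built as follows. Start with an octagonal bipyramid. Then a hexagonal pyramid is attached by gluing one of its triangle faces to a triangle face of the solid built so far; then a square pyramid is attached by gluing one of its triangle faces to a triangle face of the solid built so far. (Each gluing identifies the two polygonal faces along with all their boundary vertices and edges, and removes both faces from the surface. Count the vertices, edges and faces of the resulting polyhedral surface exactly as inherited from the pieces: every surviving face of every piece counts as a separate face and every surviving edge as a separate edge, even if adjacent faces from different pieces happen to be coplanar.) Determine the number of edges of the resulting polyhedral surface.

An octagonal bipyramid: V=10, E=24, F=16.
Attach a hexagonal pyramid (V=7, E=12, F=7) along a 3-gon: merge 3 vertices and 3 edges, delete both glued faces → V=14, E=33, F=21.
Attach a square pyramid (V=5, E=8, F=5) along a 3-gon: merge 3 vertices and 3 edges, delete both glued faces → V=16, E=38, F=24.
Check: V − E + F = 16 − 38 + 24 = 2.

38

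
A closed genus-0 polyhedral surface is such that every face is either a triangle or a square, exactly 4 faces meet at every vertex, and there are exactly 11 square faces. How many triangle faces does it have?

8

Let x be the number of triangles; then F = 11 + x.
Edge–face incidences: 2E = 4·11 + 3·x = 44 + 3x.
Every vertex has degree 4, so 4V = 2E.
Euler: V − E + F = 2 ⇒ (2E)/4 − E + (11 + x) = 2.
Multiply by 8: 2·(2E) − 4·(2E) + 8·(11 + x) = 16, i.e. 88 + 8x − 2·(44 + 3x) = 16.
Collecting terms: 2x = 16, so x = 8.
Then 2E = 44 + 3·8 = 68, so E = 34, V = 2E/4 = 17, F = 11 + 8 = 19.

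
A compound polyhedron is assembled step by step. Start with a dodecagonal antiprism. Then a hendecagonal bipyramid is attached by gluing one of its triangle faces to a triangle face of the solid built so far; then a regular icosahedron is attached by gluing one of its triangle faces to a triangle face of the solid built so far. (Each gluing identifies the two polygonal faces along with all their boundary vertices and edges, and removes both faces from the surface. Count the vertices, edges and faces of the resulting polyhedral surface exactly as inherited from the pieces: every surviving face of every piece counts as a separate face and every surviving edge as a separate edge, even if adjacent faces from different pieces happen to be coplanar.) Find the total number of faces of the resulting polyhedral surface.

64

A dodecagonal antiprism: V=24, E=48, F=26.
Attach a hendecagonal bipyramid (V=13, E=33, F=22) along a 3-gon: merge 3 vertices and 3 edges, delete both glued faces → V=34, E=78, F=46.
Attach a regular icosahedron (V=12, E=30, F=20) along a 3-gon: merge 3 vertices and 3 edges, delete both glued faces → V=43, E=105, F=64.
Check: V − E + F = 43 − 105 + 64 = 2.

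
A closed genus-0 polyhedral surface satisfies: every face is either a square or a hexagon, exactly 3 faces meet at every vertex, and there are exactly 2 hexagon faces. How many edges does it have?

Let x be the number of squares; then F = 2 + x.
Edge–face incidences: 2E = 6·2 + 4·x = 12 + 4x.
Every vertex has degree 3, so 3V = 2E.
Euler: V − E + F = 2 ⇒ (2E)/3 − E + (2 + x) = 2.
Multiply by 6: 2·(2E) − 3·(2E) + 6·(2 + x) = 12, i.e. 12 + 6x − (12 + 4x) = 12.
Collecting terms: 2x = 12, so x = 6.
Then 2E = 12 + 4·6 = 36, so E = 18, V = 2E/3 = 12, F = 2 + 6 = 8.

18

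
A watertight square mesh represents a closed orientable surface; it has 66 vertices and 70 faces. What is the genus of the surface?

3

Every face is a square, so 2E = 4·70 = 280, giving E = 140.
χ = V − E + F = 66 − 140 + 70 = -4.
For a closed orientable surface χ = 2 − 2g, so g = (2 − (-4))/2 = 3.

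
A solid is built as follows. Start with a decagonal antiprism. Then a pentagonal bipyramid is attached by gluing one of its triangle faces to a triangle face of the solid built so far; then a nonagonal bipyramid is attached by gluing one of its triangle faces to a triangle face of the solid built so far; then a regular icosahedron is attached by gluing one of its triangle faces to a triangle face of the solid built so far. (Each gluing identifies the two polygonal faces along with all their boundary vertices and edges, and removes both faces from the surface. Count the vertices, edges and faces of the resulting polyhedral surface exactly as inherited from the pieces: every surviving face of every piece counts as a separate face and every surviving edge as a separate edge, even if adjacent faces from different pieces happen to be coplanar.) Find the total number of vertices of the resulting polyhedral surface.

41

A decagonal antiprism: V=20, E=40, F=22.
Attach a pentagonal bipyramid (V=7, E=15, F=10) along a 3-gon: merge 3 vertices and 3 edges, delete both glued faces → V=24, E=52, F=30.
Attach a nonagonal bipyramid (V=11, E=27, F=18) along a 3-gon: merge 3 vertices and 3 edges, delete both glued faces → V=32, E=76, F=46.
Attach a regular icosahedron (V=12, E=30, F=20) along a 3-gon: merge 3 vertices and 3 edges, delete both glued faces → V=41, E=103, F=64.
Check: V − E + F = 41 − 103 + 64 = 2.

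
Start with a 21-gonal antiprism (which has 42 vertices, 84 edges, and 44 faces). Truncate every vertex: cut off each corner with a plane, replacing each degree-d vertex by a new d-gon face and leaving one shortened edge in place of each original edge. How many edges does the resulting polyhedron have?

Truncation replaces each original edge-end by a new vertex, so V′ = 2E = 168.
Each original edge survives, and each old vertex of degree d contributes d new edges; summing degrees gives Σd = 2E, so E′ = E + 2E = 3E = 252.
Each original face survives and each original vertex becomes one new face: F′ = F + V = 86.

252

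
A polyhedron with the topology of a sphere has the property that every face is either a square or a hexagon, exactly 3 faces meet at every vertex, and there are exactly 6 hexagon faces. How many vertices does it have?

Let x be the number of squares; then F = 6 + x.
Edge–face incidences: 2E = 6·6 + 4·x = 36 + 4x.
Every vertex has degree 3, so 3V = 2E.
Euler: V − E + F = 2 ⇒ (2E)/3 − E + (6 + x) = 2.
Multiply by 6: 2·(2E) − 3·(2E) + 6·(6 + x) = 12, i.e. 36 + 6x − (36 + 4x) = 12.
Collecting terms: 2x = 12, so x = 6.
Then 2E = 36 + 4·6 = 60, so E = 30, V = 2E/3 = 20, F = 6 + 6 = 12.

20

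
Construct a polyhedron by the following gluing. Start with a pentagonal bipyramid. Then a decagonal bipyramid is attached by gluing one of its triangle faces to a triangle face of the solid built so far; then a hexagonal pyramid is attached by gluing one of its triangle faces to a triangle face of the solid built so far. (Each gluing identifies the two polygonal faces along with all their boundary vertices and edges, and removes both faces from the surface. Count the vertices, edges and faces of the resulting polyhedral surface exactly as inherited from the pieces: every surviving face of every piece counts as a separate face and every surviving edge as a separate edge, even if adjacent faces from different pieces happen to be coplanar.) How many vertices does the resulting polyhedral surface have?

A pentagonal bipyramid: V=7, E=15, F=10.
Attach a decagonal bipyramid (V=12, E=30, F=20) along a 3-gon: merge 3 vertices and 3 edges, delete both glued faces → V=16, E=42, F=28.
Attach a hexagonal pyramid (V=7, E=12, F=7) along a 3-gon: merge 3 vertices and 3 edges, delete both glued faces → V=20, E=51, F=33.
Check: V − E + F = 20 − 51 + 33 = 2.

20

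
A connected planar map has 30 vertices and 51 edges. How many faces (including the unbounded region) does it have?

23

Euler's formula for a connected plane graph: V − E + F = 2, so F = 2 − 30 + 51 = 23.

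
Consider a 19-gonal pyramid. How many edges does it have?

A pyramid on an n-gon base has one n-gon and n triangles: V = 19 + 1 = 20, E = 2·19 = 38, F = 19 + 1 = 20.

38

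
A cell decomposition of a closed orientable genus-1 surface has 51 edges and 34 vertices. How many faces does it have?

For a closed orientable surface of genus 1, χ = 2 − 2·1 = 0.
F = 0 − V + E = 0 − 34 + 51 = 17.

17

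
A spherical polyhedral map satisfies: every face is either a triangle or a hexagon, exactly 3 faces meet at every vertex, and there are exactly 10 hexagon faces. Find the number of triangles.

Let x be the number of triangles; then F = 10 + x.
Edge–face incidences: 2E = 6·10 + 3·x = 60 + 3x.
Every vertex has degree 3, so 3V = 2E.
Euler: V − E + F = 2 ⇒ (2E)/3 − E + (10 + x) = 2.
Multiply by 6: 2·(2E) − 3·(2E) + 6·(10 + x) = 12, i.e. 60 + 6x − (60 + 3x) = 12.
Collecting terms: 3x = 12, so x = 4.
Then 2E = 60 + 3·4 = 72, so E = 36, V = 2E/3 = 24, F = 10 + 4 = 14.

4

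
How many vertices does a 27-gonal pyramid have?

A pyramid on an n-gon base has one n-gon and n triangles: V = 27 + 1 = 28, E = 2·27 = 54, F = 27 + 1 = 28.

28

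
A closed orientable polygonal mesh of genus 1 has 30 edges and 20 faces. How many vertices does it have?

10

For a closed orientable surface of genus 1, χ = 2 − 2·1 = 0.
V = 0 + E − F = 0 + 30 − 20 = 10.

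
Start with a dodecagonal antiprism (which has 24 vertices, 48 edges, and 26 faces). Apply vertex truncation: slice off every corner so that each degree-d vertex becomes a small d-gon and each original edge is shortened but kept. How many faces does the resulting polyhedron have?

Truncation replaces each original edge-end by a new vertex, so V′ = 2E = 96.
Each original edge survives, and each old vertex of degree d contributes d new edges; summing degrees gives Σd = 2E, so E′ = E + 2E = 3E = 144.
Each original face survives and each original vertex becomes one new face: F′ = F + V = 50.

50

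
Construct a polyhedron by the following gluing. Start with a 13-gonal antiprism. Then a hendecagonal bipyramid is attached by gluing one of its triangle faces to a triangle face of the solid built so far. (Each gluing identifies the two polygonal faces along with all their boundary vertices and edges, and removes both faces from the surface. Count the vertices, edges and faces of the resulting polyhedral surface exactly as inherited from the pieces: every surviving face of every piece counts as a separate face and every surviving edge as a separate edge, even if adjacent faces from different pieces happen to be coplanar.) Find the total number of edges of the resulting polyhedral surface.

82

A 13-gonal antiprism: V=26, E=52, F=28.
Attach a hendecagonal bipyramid (V=13, E=33, F=22) along a 3-gon: merge 3 vertices and 3 edges, delete both glued faces → V=36, E=82, F=48.
Check: V − E + F = 36 − 82 + 48 = 2.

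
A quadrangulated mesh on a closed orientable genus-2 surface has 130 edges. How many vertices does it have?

χ = 2 − 2·2 = -2, and every face is a square so 4F = 2E.
F = 2E/4 = 65. Then V = -2 + E − F = -2 + 130 − 65 = 63.

63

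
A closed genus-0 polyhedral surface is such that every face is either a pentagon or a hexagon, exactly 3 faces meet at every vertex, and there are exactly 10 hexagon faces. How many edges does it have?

60

Let x be the number of pentagons; then F = 10 + x.
Edge–face incidences: 2E = 6·10 + 5·x = 60 + 5x.
Every vertex has degree 3, so 3V = 2E.
Euler: V − E + F = 2 ⇒ (2E)/3 − E + (10 + x) = 2.
Multiply by 6: 2·(2E) − 3·(2E) + 6·(10 + x) = 12, i.e. 60 + 6x − (60 + 5x) = 12.
Collecting terms: x = 12.
Then 2E = 60 + 5·12 = 120, so E = 60, V = 2E/3 = 40, F = 10 + 12 = 22.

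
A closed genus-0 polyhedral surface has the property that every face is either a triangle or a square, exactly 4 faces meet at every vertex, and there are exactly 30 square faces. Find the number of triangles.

8

Let x be the number of triangles; then F = 30 + x.
Edge–face incidences: 2E = 4·30 + 3·x = 120 + 3x.
Every vertex has degree 4, so 4V = 2E.
Euler: V − E + F = 2 ⇒ (2E)/4 − E + (30 + x) = 2.
Multiply by 8: 2·(2E) − 4·(2E) + 8·(30 + x) = 16, i.e. 240 + 8x − 2·(120 + 3x) = 16.
Collecting terms: 2x = 16, so x = 8.
Then 2E = 120 + 3·8 = 144, so E = 72, V = 2E/4 = 36, F = 30 + 8 = 38.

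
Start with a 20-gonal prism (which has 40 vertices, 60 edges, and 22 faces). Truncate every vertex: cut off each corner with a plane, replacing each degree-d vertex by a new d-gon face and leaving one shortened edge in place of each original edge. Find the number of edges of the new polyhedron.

180

Truncation replaces each original edge-end by a new vertex, so V′ = 2E = 120.
Each original edge survives, and each old vertex of degree d contributes d new edges; summing degrees gives Σd = 2E, so E′ = E + 2E = 3E = 180.
Each original face survives and each original vertex becomes one new face: F′ = F + V = 62.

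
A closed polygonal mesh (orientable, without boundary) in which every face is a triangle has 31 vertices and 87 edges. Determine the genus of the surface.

0

Every face is a triangle and each edge borders two faces, so 3F = 2·87, giving F = 58.
χ = V − E + F = 31 − 87 + 58 = 2.
For a closed orientable surface χ = 2 − 2g, so g = (2 − (2))/2 = 0.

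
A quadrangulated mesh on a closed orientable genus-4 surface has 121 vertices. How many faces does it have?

χ = 2 − 2·4 = -6, and every face is a square so 4F = 2E.
V − E + F = -6 with E = 4F/2 gives 121 − (4/2 − 1)·F = -6, so F = 127 and E = 254.

127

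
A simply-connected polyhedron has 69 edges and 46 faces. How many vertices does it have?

Here V − E + F = 2.
V = 2 + E − F = 2 + 69 − 46 = 25.

25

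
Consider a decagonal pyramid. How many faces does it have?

11

A pyramid on an n-gon base has one n-gon and n triangles: V = 10 + 1 = 11, E = 2·10 = 20, F = 10 + 1 = 11.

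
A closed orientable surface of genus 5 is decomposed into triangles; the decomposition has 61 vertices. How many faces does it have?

χ = 2 − 2·5 = -8, and every face is a triangle so 3F = 2E.
V − E + F = -8 with E = 3F/2 gives 61 − (3/2 − 1)·F = -8, so F = 138 and E = 207.

138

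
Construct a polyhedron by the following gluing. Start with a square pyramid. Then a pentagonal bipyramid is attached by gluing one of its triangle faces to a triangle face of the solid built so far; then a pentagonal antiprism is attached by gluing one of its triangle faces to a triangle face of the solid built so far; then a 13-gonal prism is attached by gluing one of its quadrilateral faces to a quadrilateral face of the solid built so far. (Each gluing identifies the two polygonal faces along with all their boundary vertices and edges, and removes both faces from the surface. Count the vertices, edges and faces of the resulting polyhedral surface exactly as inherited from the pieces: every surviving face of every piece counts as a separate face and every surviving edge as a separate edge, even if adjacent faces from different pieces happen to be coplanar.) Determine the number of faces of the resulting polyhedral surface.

A square pyramid: V=5, E=8, F=5.
Attach a pentagonal bipyramid (V=7, E=15, F=10) along a 3-gon: merge 3 vertices and 3 edges, delete both glued faces → V=9, E=20, F=13.
Attach a pentagonal antiprism (V=10, E=20, F=12) along a 3-gon: merge 3 vertices and 3 edges, delete both glued faces → V=16, E=37, F=23.
Attach a 13-gonal prism (V=26, E=39, F=15) along a 4-gon: merge 4 vertices and 4 edges, delete both glued faces → V=38, E=72, F=36.
Check: V − E + F = 38 − 72 + 36 = 2.

36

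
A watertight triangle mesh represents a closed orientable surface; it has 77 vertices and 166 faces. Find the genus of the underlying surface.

Every face is a triangle, so 2E = 3·166 = 498, giving E = 249.
χ = V − E + F = 77 − 249 + 166 = -6.
For a closed orientable surface χ = 2 − 2g, so g = (2 − (-6))/2 = 4.

4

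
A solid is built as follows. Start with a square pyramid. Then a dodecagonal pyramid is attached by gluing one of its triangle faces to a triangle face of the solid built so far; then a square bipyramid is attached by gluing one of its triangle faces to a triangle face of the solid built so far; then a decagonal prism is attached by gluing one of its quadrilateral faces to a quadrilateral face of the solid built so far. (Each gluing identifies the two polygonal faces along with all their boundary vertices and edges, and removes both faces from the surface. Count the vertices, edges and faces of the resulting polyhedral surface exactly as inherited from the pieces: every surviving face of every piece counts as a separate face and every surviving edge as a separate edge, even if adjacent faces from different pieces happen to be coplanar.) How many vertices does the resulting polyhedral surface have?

A square pyramid: V=5, E=8, F=5.
Attach a dodecagonal pyramid (V=13, E=24, F=13) along a 3-gon: merge 3 vertices and 3 edges, delete both glued faces → V=15, E=29, F=16.
Attach a square bipyramid (V=6, E=12, F=8) along a 3-gon: merge 3 vertices and 3 edges, delete both glued faces → V=18, E=38, F=22.
Attach a decagonal prism (V=20, E=30, F=12) along a 4-gon: merge 4 vertices and 4 edges, delete both glued faces → V=34, E=64, F=32.
Check: V − E + F = 34 − 64 + 32 = 2.

34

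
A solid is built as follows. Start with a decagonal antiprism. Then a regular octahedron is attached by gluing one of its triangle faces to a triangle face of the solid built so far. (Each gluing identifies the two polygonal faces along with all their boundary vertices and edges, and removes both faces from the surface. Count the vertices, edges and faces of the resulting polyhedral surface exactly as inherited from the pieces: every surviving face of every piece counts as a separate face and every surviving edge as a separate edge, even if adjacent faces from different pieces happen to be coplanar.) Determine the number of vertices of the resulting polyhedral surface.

23

A decagonal antiprism: V=20, E=40, F=22.
Attach a regular octahedron (V=6, E=12, F=8) along a 3-gon: merge 3 vertices and 3 edges, delete both glued faces → V=23, E=49, F=28.
Check: V − E + F = 23 − 49 + 28 = 2.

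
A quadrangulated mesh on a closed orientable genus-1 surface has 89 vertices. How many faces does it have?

89

χ = 2 − 2·1 = 0, and every face is a square so 4F = 2E.
V − E + F = 0 with E = 4F/2 gives 89 − (4/2 − 1)·F = 0, so F = 89 and E = 178.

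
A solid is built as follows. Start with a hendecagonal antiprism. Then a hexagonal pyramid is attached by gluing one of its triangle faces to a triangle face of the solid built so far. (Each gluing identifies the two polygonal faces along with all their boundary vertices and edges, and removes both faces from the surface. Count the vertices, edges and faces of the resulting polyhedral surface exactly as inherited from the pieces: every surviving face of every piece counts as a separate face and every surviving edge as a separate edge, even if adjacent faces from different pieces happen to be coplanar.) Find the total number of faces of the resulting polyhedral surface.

29

A hendecagonal antiprism: V=22, E=44, F=24.
Attach a hexagonal pyramid (V=7, E=12, F=7) along a 3-gon: merge 3 vertices and 3 edges, delete both glued faces → V=26, E=53, F=29.
Check: V − E + F = 26 − 53 + 29 = 2.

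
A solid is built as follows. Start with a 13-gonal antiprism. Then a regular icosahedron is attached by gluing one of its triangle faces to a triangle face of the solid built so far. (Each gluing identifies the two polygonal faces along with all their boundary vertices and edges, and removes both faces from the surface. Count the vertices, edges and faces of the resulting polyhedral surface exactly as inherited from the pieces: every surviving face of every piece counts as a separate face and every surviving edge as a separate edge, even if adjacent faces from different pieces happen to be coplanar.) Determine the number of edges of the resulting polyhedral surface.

79

A 13-gonal antiprism: V=26, E=52, F=28.
Attach a regular icosahedron (V=12, E=30, F=20) along a 3-gon: merge 3 vertices and 3 edges, delete both glued faces → V=35, E=79, F=46.
Check: V − E + F = 35 − 79 + 46 = 2.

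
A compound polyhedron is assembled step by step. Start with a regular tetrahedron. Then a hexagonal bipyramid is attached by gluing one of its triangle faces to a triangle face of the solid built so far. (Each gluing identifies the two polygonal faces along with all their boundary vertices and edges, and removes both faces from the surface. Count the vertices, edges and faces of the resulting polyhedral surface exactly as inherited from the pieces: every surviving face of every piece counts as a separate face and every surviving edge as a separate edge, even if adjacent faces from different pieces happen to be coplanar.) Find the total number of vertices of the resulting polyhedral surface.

9

A regular tetrahedron: V=4, E=6, F=4.
Attach a hexagonal bipyramid (V=8, E=18, F=12) along a 3-gon: merge 3 vertices and 3 edges, delete both glued faces → V=9, E=21, F=14.
Check: V − E + F = 9 − 21 + 14 = 2.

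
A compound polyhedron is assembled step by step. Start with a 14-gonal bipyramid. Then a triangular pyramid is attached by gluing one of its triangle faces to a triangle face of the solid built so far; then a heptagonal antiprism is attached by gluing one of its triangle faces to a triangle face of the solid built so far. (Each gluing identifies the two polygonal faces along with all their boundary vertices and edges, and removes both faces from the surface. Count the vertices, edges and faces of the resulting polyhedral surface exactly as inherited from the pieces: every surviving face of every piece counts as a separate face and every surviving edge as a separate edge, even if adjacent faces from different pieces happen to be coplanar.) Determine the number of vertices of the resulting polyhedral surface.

28

A 14-gonal bipyramid: V=16, E=42, F=28.
Attach a triangular pyramid (V=4, E=6, F=4) along a 3-gon: merge 3 vertices and 3 edges, delete both glued faces → V=17, E=45, F=30.
Attach a heptagonal antiprism (V=14, E=28, F=16) along a 3-gon: merge 3 vertices and 3 edges, delete both glued faces → V=28, E=70, F=44.
Check: V − E + F = 28 − 70 + 44 = 2.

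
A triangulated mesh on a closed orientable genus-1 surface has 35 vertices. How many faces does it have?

χ = 2 − 2·1 = 0, and every face is a triangle so 3F = 2E.
V − E + F = 0 with E = 3F/2 gives 35 − (3/2 − 1)·F = 0, so F = 70 and E = 105.

70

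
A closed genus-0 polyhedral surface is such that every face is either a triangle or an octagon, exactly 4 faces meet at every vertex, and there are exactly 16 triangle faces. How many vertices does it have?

16

Let x be the number of octagons; then F = 16 + x.
Edge–face incidences: 2E = 3·16 + 8·x = 48 + 8x.
Every vertex has degree 4, so 4V = 2E.
Euler: V − E + F = 2 ⇒ (2E)/4 − E + (16 + x) = 2.
Multiply by 8: 2·(2E) − 4·(2E) + 8·(16 + x) = 16, i.e. 128 + 8x − 2·(48 + 8x) = 16.
Collecting terms: −8x + 32 = 16, so −8x = −16, so x = 2.
Then 2E = 48 + 8·2 = 64, so E = 32, V = 2E/4 = 16, F = 16 + 2 = 18.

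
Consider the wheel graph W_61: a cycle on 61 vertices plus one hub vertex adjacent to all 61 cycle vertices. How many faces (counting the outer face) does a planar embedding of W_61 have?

W_61 has V = 61 + 1 = 62 vertices and E = 2·61 = 122 edges.
By Euler's formula F = 2 − V + E = 2 − 62 + 122 = 62.

62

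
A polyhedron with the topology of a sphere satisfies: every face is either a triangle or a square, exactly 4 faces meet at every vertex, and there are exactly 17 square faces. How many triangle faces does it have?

Let x be the number of triangles; then F = 17 + x.
Edge–face incidences: 2E = 4·17 + 3·x = 68 + 3x.
Every vertex has degree 4, so 4V = 2E.
Euler: V − E + F = 2 ⇒ (2E)/4 − E + (17 + x) = 2.
Multiply by 8: 2·(2E) − 4·(2E) + 8·(17 + x) = 16, i.e. 136 + 8x − 2·(68 + 3x) = 16.
Collecting terms: 2x = 16, so x = 8.
Then 2E = 68 + 3·8 = 92, so E = 46, V = 2E/4 = 23, F = 17 + 8 = 25.

8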